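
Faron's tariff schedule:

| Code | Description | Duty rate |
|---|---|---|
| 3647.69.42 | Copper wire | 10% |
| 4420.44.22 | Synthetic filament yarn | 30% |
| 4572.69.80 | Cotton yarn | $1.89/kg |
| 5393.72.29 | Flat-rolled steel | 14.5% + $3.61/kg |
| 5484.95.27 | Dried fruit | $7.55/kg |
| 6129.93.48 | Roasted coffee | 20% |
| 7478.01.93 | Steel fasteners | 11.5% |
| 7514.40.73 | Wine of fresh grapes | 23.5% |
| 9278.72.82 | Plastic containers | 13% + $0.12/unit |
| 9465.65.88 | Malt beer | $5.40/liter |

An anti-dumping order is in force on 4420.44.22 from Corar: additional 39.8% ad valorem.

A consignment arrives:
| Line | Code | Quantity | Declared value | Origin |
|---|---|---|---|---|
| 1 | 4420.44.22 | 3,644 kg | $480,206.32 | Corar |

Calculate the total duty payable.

Line 1 (4420.44.22, Corar, 3,644 kg, $480,206.32):
Base rate for 4420.44.22 is 30%.
Additional duty on 4420.44.22 from Corar: +39.8%. Applied ad valorem rate: 30% + 39.8% = 69.8%.
Duty = $480,206.32 × 69.8% = $335,184.01.

$335,184.01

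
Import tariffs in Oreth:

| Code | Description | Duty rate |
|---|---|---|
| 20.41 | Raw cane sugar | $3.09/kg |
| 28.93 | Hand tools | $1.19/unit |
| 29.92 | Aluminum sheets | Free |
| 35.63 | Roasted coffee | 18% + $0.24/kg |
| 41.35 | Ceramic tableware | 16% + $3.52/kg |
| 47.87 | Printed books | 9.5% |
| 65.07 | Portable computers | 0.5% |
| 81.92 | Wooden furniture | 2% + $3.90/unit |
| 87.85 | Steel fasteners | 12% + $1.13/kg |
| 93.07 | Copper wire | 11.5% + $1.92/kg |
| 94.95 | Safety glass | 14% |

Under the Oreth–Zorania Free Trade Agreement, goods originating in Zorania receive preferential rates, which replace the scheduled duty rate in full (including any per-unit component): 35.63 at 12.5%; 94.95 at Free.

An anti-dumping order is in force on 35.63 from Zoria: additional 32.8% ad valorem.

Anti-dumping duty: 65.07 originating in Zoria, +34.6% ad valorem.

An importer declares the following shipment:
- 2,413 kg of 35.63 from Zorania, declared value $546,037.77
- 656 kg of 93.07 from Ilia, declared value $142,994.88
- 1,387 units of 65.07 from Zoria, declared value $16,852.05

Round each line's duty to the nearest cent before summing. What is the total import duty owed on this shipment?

$91,873.72

Line 1 (35.63, Zorania, 2,413 kg, $546,037.77):
Base rate for 35.63 is 18% + $0.24/kg.
Origin Zorania qualifies under the Oreth–Zorania agreement and 35.63 is covered: preferential rate 12.5% applies instead.
The additional-duty order on 35.63 targets Zoria, not Zorania; it does not apply.
Duty = $546,037.77 × 12.5% = $68,254.72.
Line 2 (93.07, Ilia, 656 kg, $142,994.88):
Base rate for 93.07 is 11.5% + $1.92/kg.
Duty = $142,994.88 × 11.5% + 656 × $1.92 = $17,703.93.
Line 3 (65.07, Zoria, 1,387 units, $16,852.05):
Base rate for 65.07 is 0.5%.
Additional duty on 65.07 from Zoria: +34.6%. Applied ad valorem rate: 0.5% + 34.6% = 35.1%.
Duty = $16,852.05 × 35.1% = $5,915.07.
Total = $68,254.72 + $17,703.93 + $5,915.07 = $91,873.72.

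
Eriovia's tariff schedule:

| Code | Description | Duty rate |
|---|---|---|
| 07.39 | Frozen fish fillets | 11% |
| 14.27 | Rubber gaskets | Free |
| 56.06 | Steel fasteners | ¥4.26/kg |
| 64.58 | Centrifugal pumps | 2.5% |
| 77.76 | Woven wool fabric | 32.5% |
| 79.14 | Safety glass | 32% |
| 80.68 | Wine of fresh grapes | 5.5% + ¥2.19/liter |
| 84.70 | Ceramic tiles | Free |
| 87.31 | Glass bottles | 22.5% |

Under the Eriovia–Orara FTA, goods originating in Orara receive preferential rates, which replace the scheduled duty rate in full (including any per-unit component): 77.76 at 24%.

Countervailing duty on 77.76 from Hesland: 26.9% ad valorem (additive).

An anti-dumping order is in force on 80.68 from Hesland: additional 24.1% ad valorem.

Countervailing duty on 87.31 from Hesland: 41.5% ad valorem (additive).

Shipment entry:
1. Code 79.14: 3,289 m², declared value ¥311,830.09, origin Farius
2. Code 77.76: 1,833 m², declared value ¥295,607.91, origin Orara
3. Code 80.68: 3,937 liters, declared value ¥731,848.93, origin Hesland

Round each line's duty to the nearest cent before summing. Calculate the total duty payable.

¥395,980.84

Line 1 (79.14, Farius, 3,289 m², ¥311,830.09):
Base rate for 79.14 is 32%.
Duty = ¥311,830.09 × 32% = ¥99,785.63.
Line 2 (77.76, Orara, 1,833 m², ¥295,607.91):
Base rate for 77.76 is 32.5%.
Origin Orara qualifies under the Eriovia–Orara agreement and 77.76 is covered: preferential rate 24% applies instead.
The additional-duty order on 77.76 targets Hesland, not Orara; it does not apply.
Duty = ¥295,607.91 × 24% = ¥70,945.90.
Line 3 (80.68, Hesland, 3,937 liters, ¥731,848.93):
Base rate for 80.68 is 5.5% + ¥2.19/liter.
Additional duty on 80.68 from Hesland: +24.1%. Applied ad valorem rate: 5.5% + 24.1% = 29.6%.
Duty = ¥731,848.93 × 29.6% + 3,937 × ¥2.19 = ¥225,249.31.
Total = ¥99,785.63 + ¥70,945.90 + ¥225,249.31 = ¥395,980.84.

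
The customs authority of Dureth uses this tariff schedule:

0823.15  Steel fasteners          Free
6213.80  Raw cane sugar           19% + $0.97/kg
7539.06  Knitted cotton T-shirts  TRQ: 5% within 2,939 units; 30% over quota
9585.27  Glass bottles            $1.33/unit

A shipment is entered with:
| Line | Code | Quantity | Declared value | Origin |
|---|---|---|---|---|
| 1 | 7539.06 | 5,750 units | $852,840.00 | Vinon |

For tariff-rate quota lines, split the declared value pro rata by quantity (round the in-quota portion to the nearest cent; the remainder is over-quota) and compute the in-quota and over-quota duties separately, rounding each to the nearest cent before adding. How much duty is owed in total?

$146,873.88

Line 1 (7539.06, Vinon, 5,750 units, $852,840.00):
Code 7539.06 is under a tariff-rate quota (threshold 2,939 units). In-quota: 2,939 units at 5%; over-quota: 2,811 units at 30%.
Pro-rata value split: in-quota = $852,840.00 × 2,939/5,750 = $435,912.48; over-quota = $852,840.00 − $435,912.48 = $416,927.52.
In-quota duty = $435,912.48 × 5% = $21,795.62. Over-quota duty = $416,927.52 × 30% = $125,078.26.
Line duty = $21,795.62 + $125,078.26 = $146,873.88.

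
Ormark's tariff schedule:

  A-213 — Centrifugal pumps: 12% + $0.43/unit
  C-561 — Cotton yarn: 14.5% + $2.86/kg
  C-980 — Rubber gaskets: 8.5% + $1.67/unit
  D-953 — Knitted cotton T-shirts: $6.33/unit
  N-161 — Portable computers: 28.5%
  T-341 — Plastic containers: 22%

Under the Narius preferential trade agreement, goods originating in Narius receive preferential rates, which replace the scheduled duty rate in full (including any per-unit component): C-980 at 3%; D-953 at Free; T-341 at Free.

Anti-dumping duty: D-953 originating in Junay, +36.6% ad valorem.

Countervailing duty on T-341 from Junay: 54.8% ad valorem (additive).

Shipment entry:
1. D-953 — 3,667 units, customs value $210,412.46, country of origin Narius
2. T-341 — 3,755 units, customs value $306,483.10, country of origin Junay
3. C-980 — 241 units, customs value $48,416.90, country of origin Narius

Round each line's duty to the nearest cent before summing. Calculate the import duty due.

Line 1 (D-953, Narius, 3,667 units, $210,412.46):
Base rate for D-953 is $6.33/unit.
Origin Narius qualifies under the Ormark–Narius agreement and D-953 is covered: preferential rate Free applies instead.
The additional-duty order on D-953 targets Junay, not Narius; it does not apply.
Duty = $210,412.46 × 0% = $0.00.
Line 2 (T-341, Junay, 3,755 units, $306,483.10):
Base rate for T-341 is 22%.
T-341 has an FTA preferential rate, but origin Junay is not Narius; base rate stands.
Additional duty on T-341 from Junay: +54.8%. Applied ad valorem rate: 22% + 54.8% = 76.8%.
Duty = $306,483.10 × 76.8% = $235,379.02.
Line 3 (C-980, Narius, 241 units, $48,416.90):
Base rate for C-980 is 8.5% + $1.67/unit.
Origin Narius qualifies under the Ormark–Narius agreement and C-980 is covered: preferential rate 3% applies instead.
Duty = $48,416.90 × 3% = $1,452.51.
Total = $0.00 + $235,379.02 + $1,452.51 = $236,831.53.

$236,831.53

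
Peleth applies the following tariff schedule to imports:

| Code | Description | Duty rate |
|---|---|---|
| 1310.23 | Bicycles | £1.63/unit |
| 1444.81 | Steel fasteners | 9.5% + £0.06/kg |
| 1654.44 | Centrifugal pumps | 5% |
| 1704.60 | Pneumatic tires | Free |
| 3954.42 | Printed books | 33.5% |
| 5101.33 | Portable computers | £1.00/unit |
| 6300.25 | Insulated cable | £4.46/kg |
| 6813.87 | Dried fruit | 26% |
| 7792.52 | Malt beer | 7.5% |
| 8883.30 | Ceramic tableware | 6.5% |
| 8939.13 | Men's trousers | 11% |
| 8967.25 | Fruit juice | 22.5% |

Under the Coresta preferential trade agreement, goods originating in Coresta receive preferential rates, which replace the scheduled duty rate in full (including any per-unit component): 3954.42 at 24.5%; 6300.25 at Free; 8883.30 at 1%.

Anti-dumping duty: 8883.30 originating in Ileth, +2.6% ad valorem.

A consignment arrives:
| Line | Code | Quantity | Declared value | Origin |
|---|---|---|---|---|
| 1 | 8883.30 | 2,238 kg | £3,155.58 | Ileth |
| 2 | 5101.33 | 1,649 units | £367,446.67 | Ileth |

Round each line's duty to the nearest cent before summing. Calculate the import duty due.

£1,936.16

Line 1 (8883.30, Ileth, 2,238 kg, £3,155.58):
Base rate for 8883.30 is 6.5%.
8883.30 has an FTA preferential rate, but origin Ileth is not Coresta; base rate stands.
Additional duty on 8883.30 from Ileth: +2.6%. Applied ad valorem rate: 6.5% + 2.6% = 9.1%.
Duty = £3,155.58 × 9.1% = £287.16.
Line 2 (5101.33, Ileth, 1,649 units, £367,446.67):
Base rate for 5101.33 is £1.00/unit.
Duty = 1,649 × £1.00 = £1,649.00.
Total = £287.16 + £1,649.00 = £1,936.16.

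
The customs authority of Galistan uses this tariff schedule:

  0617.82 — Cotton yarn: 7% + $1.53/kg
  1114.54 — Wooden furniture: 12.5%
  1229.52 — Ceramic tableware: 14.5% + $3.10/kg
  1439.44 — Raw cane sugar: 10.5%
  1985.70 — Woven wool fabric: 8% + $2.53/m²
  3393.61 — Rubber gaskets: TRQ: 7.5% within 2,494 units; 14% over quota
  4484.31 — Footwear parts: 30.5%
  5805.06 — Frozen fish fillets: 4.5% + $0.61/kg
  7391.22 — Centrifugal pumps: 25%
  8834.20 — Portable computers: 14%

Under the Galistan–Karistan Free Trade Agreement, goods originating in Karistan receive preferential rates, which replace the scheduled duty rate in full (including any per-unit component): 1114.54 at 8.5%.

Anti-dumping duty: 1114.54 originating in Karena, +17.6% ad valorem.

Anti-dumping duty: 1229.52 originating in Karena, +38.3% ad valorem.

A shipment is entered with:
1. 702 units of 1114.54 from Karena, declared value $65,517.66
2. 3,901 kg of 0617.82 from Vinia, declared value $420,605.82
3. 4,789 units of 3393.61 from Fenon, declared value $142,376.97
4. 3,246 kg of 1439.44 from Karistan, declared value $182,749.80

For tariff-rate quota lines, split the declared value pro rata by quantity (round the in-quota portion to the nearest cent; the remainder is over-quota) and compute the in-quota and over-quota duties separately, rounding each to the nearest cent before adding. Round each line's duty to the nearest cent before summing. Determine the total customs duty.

$89,433.74

Line 1 (1114.54, Karena, 702 units, $65,517.66):
Base rate for 1114.54 is 12.5%.
1114.54 has an FTA preferential rate, but origin Karena is not Karistan; base rate stands.
Additional duty on 1114.54 from Karena: +17.6%. Applied ad valorem rate: 12.5% + 17.6% = 30.1%.
Duty = $65,517.66 × 30.1% = $19,720.82.
Line 2 (0617.82, Vinia, 3,901 kg, $420,605.82):
Base rate for 0617.82 is 7% + $1.53/kg.
Duty = $420,605.82 × 7% + 3,901 × $1.53 = $35,410.94.
Line 3 (3393.61, Fenon, 4,789 units, $142,376.97):
Code 3393.61 is under a tariff-rate quota (threshold 2,494 units). In-quota: 2,494 units at 7.5%; over-quota: 2,295 units at 14%.
Pro-rata value split: in-quota = $142,376.97 × 2,494/4,789 = $74,146.62; over-quota = $142,376.97 − $74,146.62 = $68,230.35.
In-quota duty = $74,146.62 × 7.5% = $5,561.00. Over-quota duty = $68,230.35 × 14% = $9,552.25.
Line duty = $5,561.00 + $9,552.25 = $15,113.25.
Line 4 (1439.44, Karistan, 3,246 kg, $182,749.80):
Base rate for 1439.44 is 10.5%.
Origin Karistan is the FTA partner but 1439.44 is not on the preference list; base rate stands.
Duty = $182,749.80 × 10.5% = $19,188.73.
Total = $19,720.82 + $35,410.94 + $15,113.25 + $19,188.73 = $89,433.74.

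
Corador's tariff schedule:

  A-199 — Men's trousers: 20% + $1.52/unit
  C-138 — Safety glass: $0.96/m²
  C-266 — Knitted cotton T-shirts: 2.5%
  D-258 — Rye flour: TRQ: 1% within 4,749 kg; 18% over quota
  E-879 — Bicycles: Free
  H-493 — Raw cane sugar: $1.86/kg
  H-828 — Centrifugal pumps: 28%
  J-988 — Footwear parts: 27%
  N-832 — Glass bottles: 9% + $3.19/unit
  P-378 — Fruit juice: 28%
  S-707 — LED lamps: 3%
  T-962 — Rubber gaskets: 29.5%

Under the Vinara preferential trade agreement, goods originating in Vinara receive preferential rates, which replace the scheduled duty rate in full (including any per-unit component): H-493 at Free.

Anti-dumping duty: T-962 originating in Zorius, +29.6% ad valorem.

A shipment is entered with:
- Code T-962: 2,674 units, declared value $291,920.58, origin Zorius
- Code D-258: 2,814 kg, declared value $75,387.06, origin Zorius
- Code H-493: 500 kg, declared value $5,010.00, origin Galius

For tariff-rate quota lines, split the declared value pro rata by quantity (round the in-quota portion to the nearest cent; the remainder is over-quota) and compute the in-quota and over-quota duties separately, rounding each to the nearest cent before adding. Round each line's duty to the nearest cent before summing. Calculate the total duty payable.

$174,208.93

Line 1 (T-962, Zorius, 2,674 units, $291,920.58):
Base rate for T-962 is 29.5%.
Additional duty on T-962 from Zorius: +29.6%. Applied ad valorem rate: 29.5% + 29.6% = 59.1%.
Duty = $291,920.58 × 59.1% = $172,525.06.
Line 2 (D-258, Zorius, 2,814 kg, $75,387.06):
Code D-258 is under a tariff-rate quota (threshold 4,749 kg). Quantity 2,814 kg is within the quota, so the in-quota rate 1% applies to the full value.
Duty = $75,387.06 × 1% = $753.87.
Line 3 (H-493, Galius, 500 kg, $5,010.00):
Base rate for H-493 is $1.86/kg.
H-493 has an FTA preferential rate, but origin Galius is not Vinara; base rate stands.
Duty = 500 × $1.86 = $930.00.
Total = $172,525.06 + $753.87 + $930.00 = $174,208.93.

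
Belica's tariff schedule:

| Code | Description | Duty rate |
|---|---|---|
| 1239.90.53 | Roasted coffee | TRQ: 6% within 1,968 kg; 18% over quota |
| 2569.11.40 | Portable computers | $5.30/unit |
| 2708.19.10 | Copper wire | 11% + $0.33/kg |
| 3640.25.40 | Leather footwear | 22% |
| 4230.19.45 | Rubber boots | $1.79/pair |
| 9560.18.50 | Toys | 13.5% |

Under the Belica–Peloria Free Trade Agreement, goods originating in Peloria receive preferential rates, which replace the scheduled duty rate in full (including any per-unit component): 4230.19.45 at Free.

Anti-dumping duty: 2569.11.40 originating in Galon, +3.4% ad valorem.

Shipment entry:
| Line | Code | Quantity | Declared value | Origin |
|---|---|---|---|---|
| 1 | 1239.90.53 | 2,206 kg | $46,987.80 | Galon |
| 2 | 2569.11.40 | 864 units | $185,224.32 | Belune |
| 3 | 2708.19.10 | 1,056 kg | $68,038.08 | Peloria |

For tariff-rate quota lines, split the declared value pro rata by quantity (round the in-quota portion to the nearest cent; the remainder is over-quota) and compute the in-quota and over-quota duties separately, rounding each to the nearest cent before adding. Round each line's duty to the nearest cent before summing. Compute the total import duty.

Line 1 (1239.90.53, Galon, 2,206 kg, $46,987.80):
Code 1239.90.53 is under a tariff-rate quota (threshold 1,968 kg). In-quota: 1,968 kg at 6%; over-quota: 238 kg at 18%.
Pro-rata value split: in-quota = $46,987.80 × 1,968/2,206 = $41,918.40; over-quota = $46,987.80 − $41,918.40 = $5,069.40.
In-quota duty = $41,918.40 × 6% = $2,515.10. Over-quota duty = $5,069.40 × 18% = $912.49.
Line duty = $2,515.10 + $912.49 = $3,427.59.
Line 2 (2569.11.40, Belune, 864 units, $185,224.32):
Base rate for 2569.11.40 is $5.30/unit.
The additional-duty order on 2569.11.40 targets Galon, not Belune; it does not apply.
Duty = 864 × $5.30 = $4,579.20.
Line 3 (2708.19.10, Peloria, 1,056 kg, $68,038.08):
Base rate for 2708.19.10 is 11% + $0.33/kg.
Origin Peloria is the FTA partner but 2708.19.10 is not on the preference list; base rate stands.
Duty = $68,038.08 × 11% + 1,056 × $0.33 = $7,832.67.
Total = $3,427.59 + $4,579.20 + $7,832.67 = $15,839.46.

$15,839.46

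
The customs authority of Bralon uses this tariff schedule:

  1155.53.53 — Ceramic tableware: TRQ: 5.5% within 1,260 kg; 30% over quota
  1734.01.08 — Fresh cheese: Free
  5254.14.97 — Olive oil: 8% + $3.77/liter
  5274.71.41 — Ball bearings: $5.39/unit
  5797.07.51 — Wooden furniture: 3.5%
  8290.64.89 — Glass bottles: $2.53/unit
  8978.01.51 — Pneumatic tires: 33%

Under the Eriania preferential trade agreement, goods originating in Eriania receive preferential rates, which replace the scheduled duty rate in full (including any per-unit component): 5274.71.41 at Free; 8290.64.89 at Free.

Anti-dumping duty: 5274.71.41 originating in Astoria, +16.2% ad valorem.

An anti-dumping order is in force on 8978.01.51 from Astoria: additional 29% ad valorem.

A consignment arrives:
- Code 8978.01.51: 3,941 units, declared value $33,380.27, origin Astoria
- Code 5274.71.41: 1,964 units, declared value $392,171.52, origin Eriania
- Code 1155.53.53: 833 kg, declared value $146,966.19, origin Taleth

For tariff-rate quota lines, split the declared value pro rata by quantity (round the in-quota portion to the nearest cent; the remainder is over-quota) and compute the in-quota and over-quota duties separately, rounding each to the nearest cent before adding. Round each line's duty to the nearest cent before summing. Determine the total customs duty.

Line 1 (8978.01.51, Astoria, 3,941 units, $33,380.27):
Base rate for 8978.01.51 is 33%.
Additional duty on 8978.01.51 from Astoria: +29%. Applied ad valorem rate: 33% + 29% = 62%.
Duty = $33,380.27 × 62% = $20,695.77.
Line 2 (5274.71.41, Eriania, 1,964 units, $392,171.52):
Base rate for 5274.71.41 is $5.39/unit.
Origin Eriania qualifies under the Bralon–Eriania agreement and 5274.71.41 is covered: preferential rate Free applies instead.
The additional-duty order on 5274.71.41 targets Astoria, not Eriania; it does not apply.
Duty = $392,171.52 × 0% = $0.00.
Line 3 (1155.53.53, Taleth, 833 kg, $146,966.19):
Code 1155.53.53 is under a tariff-rate quota (threshold 1,260 kg). Quantity 833 kg is within the quota, so the in-quota rate 5.5% applies to the full value.
Duty = $146,966.19 × 5.5% = $8,083.14.
Total = $20,695.77 + $0.00 + $8,083.14 = $28,778.91.

$28,778.91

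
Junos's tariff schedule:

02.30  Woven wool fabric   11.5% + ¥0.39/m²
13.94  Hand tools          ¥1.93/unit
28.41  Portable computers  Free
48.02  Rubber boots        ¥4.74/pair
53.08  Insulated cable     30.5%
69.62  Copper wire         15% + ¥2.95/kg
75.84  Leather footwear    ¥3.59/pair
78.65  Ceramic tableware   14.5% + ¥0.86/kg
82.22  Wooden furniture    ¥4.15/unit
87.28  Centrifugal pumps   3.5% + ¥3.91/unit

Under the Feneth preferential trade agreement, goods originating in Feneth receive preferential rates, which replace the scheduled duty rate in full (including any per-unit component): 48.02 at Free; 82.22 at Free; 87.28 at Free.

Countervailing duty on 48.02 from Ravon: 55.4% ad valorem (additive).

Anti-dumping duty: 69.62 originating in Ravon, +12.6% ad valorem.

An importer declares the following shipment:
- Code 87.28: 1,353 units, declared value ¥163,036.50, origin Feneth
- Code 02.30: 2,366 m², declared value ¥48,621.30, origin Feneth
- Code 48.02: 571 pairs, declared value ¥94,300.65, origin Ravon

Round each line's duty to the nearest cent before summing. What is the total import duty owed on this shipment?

¥61,463.29

Line 1 (87.28, Feneth, 1,353 units, ¥163,036.50):
Base rate for 87.28 is 3.5% + ¥3.91/unit.
Origin Feneth qualifies under the Junos–Feneth agreement and 87.28 is covered: preferential rate Free applies instead.
Duty = ¥163,036.50 × 0% = ¥0.00.
Line 2 (02.30, Feneth, 2,366 m², ¥48,621.30):
Base rate for 02.30 is 11.5% + ¥0.39/m².
Origin Feneth is the FTA partner but 02.30 is not on the preference list; base rate stands.
Duty = ¥48,621.30 × 11.5% + 2,366 × ¥0.39 = ¥6,514.19.
Line 3 (48.02, Ravon, 571 pairs, ¥94,300.65):
Base rate for 48.02 is ¥4.74/pair.
48.02 has an FTA preferential rate, but origin Ravon is not Feneth; base rate stands.
Additional duty on 48.02 from Ravon: +55.4% ad valorem. Applied ad valorem rate = 55.4%.
Duty = ¥94,300.65 × 55.4% + 571 × ¥4.74 = ¥54,949.10.
Total = ¥0.00 + ¥6,514.19 + ¥54,949.10 = ¥61,463.29.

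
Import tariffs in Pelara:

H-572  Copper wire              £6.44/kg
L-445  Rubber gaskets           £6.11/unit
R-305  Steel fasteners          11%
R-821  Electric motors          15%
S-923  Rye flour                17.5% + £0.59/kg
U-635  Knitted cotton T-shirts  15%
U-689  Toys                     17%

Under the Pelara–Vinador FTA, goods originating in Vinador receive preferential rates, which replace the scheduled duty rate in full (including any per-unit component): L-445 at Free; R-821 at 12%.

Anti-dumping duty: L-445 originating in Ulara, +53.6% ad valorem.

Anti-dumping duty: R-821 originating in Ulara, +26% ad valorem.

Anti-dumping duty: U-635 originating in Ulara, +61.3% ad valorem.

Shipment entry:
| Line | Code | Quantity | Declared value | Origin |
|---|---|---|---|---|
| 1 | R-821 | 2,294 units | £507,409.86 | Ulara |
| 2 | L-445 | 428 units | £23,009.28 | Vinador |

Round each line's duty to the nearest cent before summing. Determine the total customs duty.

Line 1 (R-821, Ulara, 2,294 units, £507,409.86):
Base rate for R-821 is 15%.
R-821 has an FTA preferential rate, but origin Ulara is not Vinador; base rate stands.
Additional duty on R-821 from Ulara: +26%. Applied ad valorem rate: 15% + 26% = 41%.
Duty = £507,409.86 × 41% = £208,038.04.
Line 2 (L-445, Vinador, 428 units, £23,009.28):
Base rate for L-445 is £6.11/unit.
Origin Vinador qualifies under the Pelara–Vinador agreement and L-445 is covered: preferential rate Free applies instead.
The additional-duty order on L-445 targets Ulara, not Vinador; it does not apply.
Duty = £23,009.28 × 0% = £0.00.
Total = £208,038.04 + £0.00 = £208,038.04.

£208,038.04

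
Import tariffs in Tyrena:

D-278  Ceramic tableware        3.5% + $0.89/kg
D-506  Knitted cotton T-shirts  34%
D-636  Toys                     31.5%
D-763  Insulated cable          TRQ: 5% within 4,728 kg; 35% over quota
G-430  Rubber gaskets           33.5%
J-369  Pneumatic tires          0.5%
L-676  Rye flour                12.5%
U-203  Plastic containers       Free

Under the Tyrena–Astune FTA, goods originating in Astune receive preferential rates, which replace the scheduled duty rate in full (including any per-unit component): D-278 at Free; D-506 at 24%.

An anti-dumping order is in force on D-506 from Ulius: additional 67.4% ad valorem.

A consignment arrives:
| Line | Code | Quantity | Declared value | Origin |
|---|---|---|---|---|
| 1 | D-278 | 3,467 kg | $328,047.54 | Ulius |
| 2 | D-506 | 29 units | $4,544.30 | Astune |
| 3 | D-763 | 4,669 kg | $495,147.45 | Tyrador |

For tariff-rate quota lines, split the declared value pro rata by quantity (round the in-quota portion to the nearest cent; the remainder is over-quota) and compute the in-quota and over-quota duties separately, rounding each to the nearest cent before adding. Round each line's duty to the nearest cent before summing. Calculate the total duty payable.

$40,415.29

Line 1 (D-278, Ulius, 3,467 kg, $328,047.54):
Base rate for D-278 is 3.5% + $0.89/kg.
D-278 has an FTA preferential rate, but origin Ulius is not Astune; base rate stands.
Duty = $328,047.54 × 3.5% + 3,467 × $0.89 = $14,567.29.
Line 2 (D-506, Astune, 29 units, $4,544.30):
Base rate for D-506 is 34%.
Origin Astune qualifies under the Tyrena–Astune agreement and D-506 is covered: preferential rate 24% applies instead.
The additional-duty order on D-506 targets Ulius, not Astune; it does not apply.
Duty = $4,544.30 × 24% = $1,090.63.
Line 3 (D-763, Tyrador, 4,669 kg, $495,147.45):
Code D-763 is under a tariff-rate quota (threshold 4,728 kg). Quantity 4,669 kg is within the quota, so the in-quota rate 5% applies to the full value.
Duty = $495,147.45 × 5% = $24,757.37.
Total = $14,567.29 + $1,090.63 + $24,757.37 = $40,415.29.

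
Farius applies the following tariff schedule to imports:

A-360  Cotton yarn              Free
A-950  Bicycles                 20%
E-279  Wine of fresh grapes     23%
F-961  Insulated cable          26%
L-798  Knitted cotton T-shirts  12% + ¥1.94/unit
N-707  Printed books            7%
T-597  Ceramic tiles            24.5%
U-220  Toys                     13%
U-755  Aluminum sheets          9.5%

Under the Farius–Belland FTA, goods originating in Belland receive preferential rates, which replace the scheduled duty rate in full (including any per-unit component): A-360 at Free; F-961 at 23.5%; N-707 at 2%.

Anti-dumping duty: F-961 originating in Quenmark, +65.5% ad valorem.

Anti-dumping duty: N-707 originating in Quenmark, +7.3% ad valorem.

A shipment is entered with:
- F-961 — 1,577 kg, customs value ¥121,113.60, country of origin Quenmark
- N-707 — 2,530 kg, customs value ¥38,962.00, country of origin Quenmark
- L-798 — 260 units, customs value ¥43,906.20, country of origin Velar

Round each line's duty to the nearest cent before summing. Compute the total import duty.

Line 1 (F-961, Quenmark, 1,577 kg, ¥121,113.60):
Base rate for F-961 is 26%.
F-961 has an FTA preferential rate, but origin Quenmark is not Belland; base rate stands.
Additional duty on F-961 from Quenmark: +65.5%. Applied ad valorem rate: 26% + 65.5% = 91.5%.
Duty = ¥121,113.60 × 91.5% = ¥110,818.94.
Line 2 (N-707, Quenmark, 2,530 kg, ¥38,962.00):
Base rate for N-707 is 7%.
N-707 has an FTA preferential rate, but origin Quenmark is not Belland; base rate stands.
Additional duty on N-707 from Quenmark: +7.3%. Applied ad valorem rate: 7% + 7.3% = 14.3%.
Duty = ¥38,962.00 × 14.3% = ¥5,571.57.
Line 3 (L-798, Velar, 260 units, ¥43,906.20):
Base rate for L-798 is 12% + ¥1.94/unit.
Duty = ¥43,906.20 × 12% + 260 × ¥1.94 = ¥5,773.14.
Total = ¥110,818.94 + ¥5,571.57 + ¥5,773.14 = ¥122,163.65.

¥122,163.65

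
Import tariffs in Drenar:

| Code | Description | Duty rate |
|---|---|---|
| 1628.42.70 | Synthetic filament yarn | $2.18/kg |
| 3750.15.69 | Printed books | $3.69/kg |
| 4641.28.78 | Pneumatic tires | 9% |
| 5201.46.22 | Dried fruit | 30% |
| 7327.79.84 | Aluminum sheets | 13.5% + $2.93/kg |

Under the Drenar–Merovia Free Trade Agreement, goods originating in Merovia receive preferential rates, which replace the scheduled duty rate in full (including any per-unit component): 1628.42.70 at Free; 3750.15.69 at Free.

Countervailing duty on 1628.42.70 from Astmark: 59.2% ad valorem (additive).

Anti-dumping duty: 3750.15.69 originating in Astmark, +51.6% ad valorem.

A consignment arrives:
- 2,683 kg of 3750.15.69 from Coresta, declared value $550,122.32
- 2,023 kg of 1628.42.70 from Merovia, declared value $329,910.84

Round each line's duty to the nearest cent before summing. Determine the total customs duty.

$9,900.27

Line 1 (3750.15.69, Coresta, 2,683 kg, $550,122.32):
Base rate for 3750.15.69 is $3.69/kg.
3750.15.69 has an FTA preferential rate, but origin Coresta is not Merovia; base rate stands.
The additional-duty order on 3750.15.69 targets Astmark, not Coresta; it does not apply.
Duty = 2,683 × $3.69 = $9,900.27.
Line 2 (1628.42.70, Merovia, 2,023 kg, $329,910.84):
Base rate for 1628.42.70 is $2.18/kg.
Origin Merovia qualifies under the Drenar–Merovia agreement and 1628.42.70 is covered: preferential rate Free applies instead.
The additional-duty order on 1628.42.70 targets Astmark, not Merovia; it does not apply.
Duty = $329,910.84 × 0% = $0.00.
Total = $9,900.27 + $0.00 = $9,900.27.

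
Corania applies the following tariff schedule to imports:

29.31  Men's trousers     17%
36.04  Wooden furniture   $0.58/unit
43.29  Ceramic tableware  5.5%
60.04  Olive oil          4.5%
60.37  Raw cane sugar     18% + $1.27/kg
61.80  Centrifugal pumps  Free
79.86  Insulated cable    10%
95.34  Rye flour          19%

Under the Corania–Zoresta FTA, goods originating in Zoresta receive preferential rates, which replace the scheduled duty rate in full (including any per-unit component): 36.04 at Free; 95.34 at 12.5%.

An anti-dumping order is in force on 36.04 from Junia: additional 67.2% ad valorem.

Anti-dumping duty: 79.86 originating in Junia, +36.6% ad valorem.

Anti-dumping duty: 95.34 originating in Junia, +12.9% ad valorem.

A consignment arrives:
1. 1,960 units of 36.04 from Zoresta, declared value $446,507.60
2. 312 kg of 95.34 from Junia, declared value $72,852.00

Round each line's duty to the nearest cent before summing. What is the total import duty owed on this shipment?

$23,239.79

Line 1 (36.04, Zoresta, 1,960 units, $446,507.60):
Base rate for 36.04 is $0.58/unit.
Origin Zoresta qualifies under the Corania–Zoresta agreement and 36.04 is covered: preferential rate Free applies instead.
The additional-duty order on 36.04 targets Junia, not Zoresta; it does not apply.
Duty = $446,507.60 × 0% = $0.00.
Line 2 (95.34, Junia, 312 kg, $72,852.00):
Base rate for 95.34 is 19%.
95.34 has an FTA preferential rate, but origin Junia is not Zoresta; base rate stands.
Additional duty on 95.34 from Junia: +12.9%. Applied ad valorem rate: 19% + 12.9% = 31.9%.
Duty = $72,852.00 × 31.9% = $23,239.79.
Total = $0.00 + $23,239.79 = $23,239.79.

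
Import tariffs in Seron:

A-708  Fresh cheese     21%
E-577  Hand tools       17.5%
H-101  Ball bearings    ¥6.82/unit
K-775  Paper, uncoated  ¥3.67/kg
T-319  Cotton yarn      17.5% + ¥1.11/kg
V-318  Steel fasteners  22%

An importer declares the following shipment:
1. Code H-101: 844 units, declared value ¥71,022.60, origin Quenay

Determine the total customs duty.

¥5,756.08

Line 1 (H-101, Quenay, 844 units, ¥71,022.60):
Base rate for H-101 is ¥6.82/unit.
Duty = 844 × ¥6.82 = ¥5,756.08.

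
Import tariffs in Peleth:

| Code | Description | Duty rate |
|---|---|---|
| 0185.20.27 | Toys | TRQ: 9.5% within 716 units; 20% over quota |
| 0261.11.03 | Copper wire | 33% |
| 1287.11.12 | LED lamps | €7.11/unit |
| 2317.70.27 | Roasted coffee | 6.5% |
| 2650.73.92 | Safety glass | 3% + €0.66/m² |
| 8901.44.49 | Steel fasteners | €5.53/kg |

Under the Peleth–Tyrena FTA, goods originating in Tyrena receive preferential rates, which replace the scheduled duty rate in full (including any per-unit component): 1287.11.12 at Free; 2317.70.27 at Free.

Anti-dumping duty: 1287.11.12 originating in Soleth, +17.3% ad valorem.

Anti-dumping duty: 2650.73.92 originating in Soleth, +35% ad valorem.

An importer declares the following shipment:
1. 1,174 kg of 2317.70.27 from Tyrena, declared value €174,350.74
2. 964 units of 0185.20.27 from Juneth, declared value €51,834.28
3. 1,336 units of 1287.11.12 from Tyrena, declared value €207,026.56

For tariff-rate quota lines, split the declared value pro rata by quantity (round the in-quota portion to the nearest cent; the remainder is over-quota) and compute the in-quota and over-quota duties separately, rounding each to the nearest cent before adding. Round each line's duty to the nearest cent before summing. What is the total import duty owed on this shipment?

€6,324.43

Line 1 (2317.70.27, Tyrena, 1,174 kg, €174,350.74):
Base rate for 2317.70.27 is 6.5%.
Origin Tyrena qualifies under the Peleth–Tyrena agreement and 2317.70.27 is covered: preferential rate Free applies instead.
Duty = €174,350.74 × 0% = €0.00.
Line 2 (0185.20.27, Juneth, 964 units, €51,834.28):
Code 0185.20.27 is under a tariff-rate quota (threshold 716 units). In-quota: 716 units at 9.5%; over-quota: 248 units at 20%.
Pro-rata value split: in-quota = €51,834.28 × 716/964 = €38,499.32; over-quota = €51,834.28 − €38,499.32 = €13,334.96.
In-quota duty = €38,499.32 × 9.5% = €3,657.44. Over-quota duty = €13,334.96 × 20% = €2,666.99.
Line duty = €3,657.44 + €2,666.99 = €6,324.43.
Line 3 (1287.11.12, Tyrena, 1,336 units, €207,026.56):
Base rate for 1287.11.12 is €7.11/unit.
Origin Tyrena qualifies under the Peleth–Tyrena agreement and 1287.11.12 is covered: preferential rate Free applies instead.
The additional-duty order on 1287.11.12 targets Soleth, not Tyrena; it does not apply.
Duty = €207,026.56 × 0% = €0.00.
Total = €0.00 + €6,324.43 + €0.00 = €6,324.43.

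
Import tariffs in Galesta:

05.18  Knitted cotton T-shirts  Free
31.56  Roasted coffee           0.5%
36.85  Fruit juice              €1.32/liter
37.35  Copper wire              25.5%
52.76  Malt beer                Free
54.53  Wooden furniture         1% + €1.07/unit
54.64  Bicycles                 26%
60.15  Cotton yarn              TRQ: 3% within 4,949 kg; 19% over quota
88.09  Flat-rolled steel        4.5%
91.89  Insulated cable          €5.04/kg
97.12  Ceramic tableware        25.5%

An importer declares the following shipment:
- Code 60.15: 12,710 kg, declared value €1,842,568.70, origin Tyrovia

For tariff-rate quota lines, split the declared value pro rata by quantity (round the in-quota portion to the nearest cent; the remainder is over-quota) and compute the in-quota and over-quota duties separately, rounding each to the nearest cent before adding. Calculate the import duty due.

Line 1 (60.15, Tyrovia, 12,710 kg, €1,842,568.70):
Code 60.15 is under a tariff-rate quota (threshold 4,949 kg). In-quota: 4,949 kg at 3%; over-quota: 7,761 kg at 19%.
Pro-rata value split: in-quota = €1,842,568.70 × 4,949/12,710 = €717,456.53; over-quota = €1,842,568.70 − €717,456.53 = €1,125,112.17.
In-quota duty = €717,456.53 × 3% = €21,523.70. Over-quota duty = €1,125,112.17 × 19% = €213,771.31.
Line duty = €21,523.70 + €213,771.31 = €235,295.01.

€235,295.01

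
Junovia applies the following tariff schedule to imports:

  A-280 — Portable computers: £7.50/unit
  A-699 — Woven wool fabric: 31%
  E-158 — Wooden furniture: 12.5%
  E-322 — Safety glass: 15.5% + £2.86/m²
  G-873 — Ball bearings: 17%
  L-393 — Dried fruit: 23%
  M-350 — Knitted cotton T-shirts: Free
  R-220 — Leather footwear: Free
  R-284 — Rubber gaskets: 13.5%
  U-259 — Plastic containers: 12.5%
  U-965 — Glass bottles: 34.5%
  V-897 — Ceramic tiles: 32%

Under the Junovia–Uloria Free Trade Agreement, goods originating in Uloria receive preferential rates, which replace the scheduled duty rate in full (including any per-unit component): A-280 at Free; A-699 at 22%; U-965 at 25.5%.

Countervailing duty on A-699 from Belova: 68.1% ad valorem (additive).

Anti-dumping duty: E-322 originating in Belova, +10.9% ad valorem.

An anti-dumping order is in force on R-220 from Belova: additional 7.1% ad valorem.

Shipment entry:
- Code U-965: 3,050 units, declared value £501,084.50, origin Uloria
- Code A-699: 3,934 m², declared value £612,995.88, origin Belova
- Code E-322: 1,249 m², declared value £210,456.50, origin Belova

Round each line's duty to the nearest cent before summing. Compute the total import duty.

£794,388.13

Line 1 (U-965, Uloria, 3,050 units, £501,084.50):
Base rate for U-965 is 34.5%.
Origin Uloria qualifies under the Junovia–Uloria agreement and U-965 is covered: preferential rate 25.5% applies instead.
Duty = £501,084.50 × 25.5% = £127,776.55.
Line 2 (A-699, Belova, 3,934 m², £612,995.88):
Base rate for A-699 is 31%.
A-699 has an FTA preferential rate, but origin Belova is not Uloria; base rate stands.
Additional duty on A-699 from Belova: +68.1%. Applied ad valorem rate: 31% + 68.1% = 99.1%.
Duty = £612,995.88 × 99.1% = £607,478.92.
Line 3 (E-322, Belova, 1,249 m², £210,456.50):
Base rate for E-322 is 15.5% + £2.86/m².
Additional duty on E-322 from Belova: +10.9%. Applied ad valorem rate: 15.5% + 10.9% = 26.4%.
Duty = £210,456.50 × 26.4% + 1,249 × £2.86 = £59,132.66.
Total = £127,776.55 + £607,478.92 + £59,132.66 = £794,388.13.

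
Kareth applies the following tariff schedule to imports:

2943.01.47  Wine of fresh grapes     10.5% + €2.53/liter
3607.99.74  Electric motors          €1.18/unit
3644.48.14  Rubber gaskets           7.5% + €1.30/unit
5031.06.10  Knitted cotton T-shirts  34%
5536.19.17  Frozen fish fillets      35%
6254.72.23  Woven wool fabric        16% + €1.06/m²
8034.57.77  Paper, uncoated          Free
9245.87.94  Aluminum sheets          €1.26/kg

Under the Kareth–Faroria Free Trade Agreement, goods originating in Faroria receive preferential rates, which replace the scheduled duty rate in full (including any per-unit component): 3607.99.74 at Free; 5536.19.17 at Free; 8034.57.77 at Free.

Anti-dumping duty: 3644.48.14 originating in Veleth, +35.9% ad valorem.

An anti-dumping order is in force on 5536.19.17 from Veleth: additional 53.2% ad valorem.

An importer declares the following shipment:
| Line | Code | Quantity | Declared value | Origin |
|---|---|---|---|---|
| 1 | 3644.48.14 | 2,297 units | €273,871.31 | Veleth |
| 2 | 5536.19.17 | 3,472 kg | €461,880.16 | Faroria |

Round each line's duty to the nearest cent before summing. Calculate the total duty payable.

€121,846.25

Line 1 (3644.48.14, Veleth, 2,297 units, €273,871.31):
Base rate for 3644.48.14 is 7.5% + €1.30/unit.
Additional duty on 3644.48.14 from Veleth: +35.9%. Applied ad valorem rate: 7.5% + 35.9% = 43.4%.
Duty = €273,871.31 × 43.4% + 2,297 × €1.30 = €121,846.25.
Line 2 (5536.19.17, Faroria, 3,472 kg, €461,880.16):
Base rate for 5536.19.17 is 35%.
Origin Faroria qualifies under the Kareth–Faroria agreement and 5536.19.17 is covered: preferential rate Free applies instead.
The additional-duty order on 5536.19.17 targets Veleth, not Faroria; it does not apply.
Duty = €461,880.16 × 0% = €0.00.
Total = €121,846.25 + €0.00 = €121,846.25.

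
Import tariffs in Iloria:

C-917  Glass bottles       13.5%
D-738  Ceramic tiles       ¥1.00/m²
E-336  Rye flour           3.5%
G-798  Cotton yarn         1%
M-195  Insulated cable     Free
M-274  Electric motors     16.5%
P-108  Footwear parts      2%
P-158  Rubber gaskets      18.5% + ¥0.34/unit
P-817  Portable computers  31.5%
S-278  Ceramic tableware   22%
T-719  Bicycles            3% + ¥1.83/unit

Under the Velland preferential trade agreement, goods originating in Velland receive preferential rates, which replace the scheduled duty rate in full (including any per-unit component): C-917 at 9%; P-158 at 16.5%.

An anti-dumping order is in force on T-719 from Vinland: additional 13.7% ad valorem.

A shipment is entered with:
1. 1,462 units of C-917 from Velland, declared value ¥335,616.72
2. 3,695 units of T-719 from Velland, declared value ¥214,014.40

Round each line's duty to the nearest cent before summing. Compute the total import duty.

¥43,387.78

Line 1 (C-917, Velland, 1,462 units, ¥335,616.72):
Base rate for C-917 is 13.5%.
Origin Velland qualifies under the Iloria–Velland agreement and C-917 is covered: preferential rate 9% applies instead.
Duty = ¥335,616.72 × 9% = ¥30,205.50.
Line 2 (T-719, Velland, 3,695 units, ¥214,014.40):
Base rate for T-719 is 3% + ¥1.83/unit.
Origin Velland is the FTA partner but T-719 is not on the preference list; base rate stands.
The additional-duty order on T-719 targets Vinland, not Velland; it does not apply.
Duty = ¥214,014.40 × 3% + 3,695 × ¥1.83 = ¥13,182.28.
Total = ¥30,205.50 + ¥13,182.28 = ¥43,387.78.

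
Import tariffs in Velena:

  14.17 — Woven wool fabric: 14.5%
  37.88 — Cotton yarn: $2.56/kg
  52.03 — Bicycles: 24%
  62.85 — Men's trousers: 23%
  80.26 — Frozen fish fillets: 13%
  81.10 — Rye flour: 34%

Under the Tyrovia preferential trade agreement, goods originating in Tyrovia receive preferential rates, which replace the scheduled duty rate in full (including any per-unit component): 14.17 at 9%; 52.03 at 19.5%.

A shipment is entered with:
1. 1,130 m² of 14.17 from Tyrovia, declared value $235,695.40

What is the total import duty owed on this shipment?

Line 1 (14.17, Tyrovia, 1,130 m², $235,695.40):
Base rate for 14.17 is 14.5%.
Origin Tyrovia qualifies under the Velena–Tyrovia agreement and 14.17 is covered: preferential rate 9% applies instead.
Duty = $235,695.40 × 9% = $21,212.59.

$21,212.59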